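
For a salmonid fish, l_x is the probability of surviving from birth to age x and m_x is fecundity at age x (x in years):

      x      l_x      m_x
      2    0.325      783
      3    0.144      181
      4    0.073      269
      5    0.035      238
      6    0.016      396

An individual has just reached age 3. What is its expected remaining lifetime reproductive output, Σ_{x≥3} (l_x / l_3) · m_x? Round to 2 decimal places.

l_3 = 0.144. Conditional survival from age 3 to x is l_x / l_3.
  x=3: (0.144/0.144) × 181 = 181.0000
  x=4: (0.073/0.144) × 269 = 136.3681
  x=5: (0.035/0.144) × 238 = 57.8472
  x=6: (0.016/0.144) × 396 = 44.0000
Sum = 181.0000 + 136.3681 + 57.8472 + 44.0000 = 419.2153

419.22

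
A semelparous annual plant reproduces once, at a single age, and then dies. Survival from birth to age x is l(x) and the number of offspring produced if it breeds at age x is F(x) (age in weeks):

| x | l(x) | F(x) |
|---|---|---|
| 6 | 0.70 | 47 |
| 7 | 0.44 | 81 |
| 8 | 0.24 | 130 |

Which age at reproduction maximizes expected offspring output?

7

Expected offspring if breeding at age x = l(x) × F(x):
  age 6: 0.70 × 47 = 32.900
  age 7: 0.44 × 81 = 35.640
  age 8: 0.24 × 130 = 31.200
Maximum at age 7 (35.640).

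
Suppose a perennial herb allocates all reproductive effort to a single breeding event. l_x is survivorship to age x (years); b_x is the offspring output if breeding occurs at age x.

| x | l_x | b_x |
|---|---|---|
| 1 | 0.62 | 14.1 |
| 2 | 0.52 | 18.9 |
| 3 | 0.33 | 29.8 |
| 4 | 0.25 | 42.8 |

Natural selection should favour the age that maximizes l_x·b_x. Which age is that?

4

Expected offspring if breeding at age x = l_x × b_x:
  age 1: 0.62 × 14.1 = 8.742
  age 2: 0.52 × 18.9 = 9.828
  age 3: 0.33 × 29.8 = 9.834
  age 4: 0.25 × 42.8 = 10.700
Maximum at age 4 (10.700).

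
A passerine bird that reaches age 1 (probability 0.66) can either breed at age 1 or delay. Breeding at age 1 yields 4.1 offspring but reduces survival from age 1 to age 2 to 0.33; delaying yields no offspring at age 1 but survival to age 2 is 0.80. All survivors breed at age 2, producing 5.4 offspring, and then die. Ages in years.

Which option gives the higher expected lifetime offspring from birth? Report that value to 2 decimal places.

breed at age 1: R₀ = 0.66 × (4.1 + 0.33 × 5.4) = 0.66 × 5.8820 = 3.8821
delay to age 2: R₀ = 0.66 × (0.80 × 5.4) = 0.66 × 4.3200 = 2.8512
Higher: breed at age 1 (3.8821).

3.88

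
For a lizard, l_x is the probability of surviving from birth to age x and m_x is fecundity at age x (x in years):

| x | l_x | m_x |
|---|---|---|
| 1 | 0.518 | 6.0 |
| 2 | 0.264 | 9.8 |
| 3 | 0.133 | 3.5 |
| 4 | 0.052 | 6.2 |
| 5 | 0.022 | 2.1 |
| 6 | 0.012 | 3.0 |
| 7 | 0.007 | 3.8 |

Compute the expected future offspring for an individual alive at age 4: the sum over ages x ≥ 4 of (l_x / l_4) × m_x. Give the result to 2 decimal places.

8.29

l_4 = 0.052. Conditional survival from age 4 to x is l_x / l_4.
  x=4: (0.052/0.052) × 6.2 = 6.2000
  x=5: (0.022/0.052) × 2.1 = 0.8885
  x=6: (0.012/0.052) × 3.0 = 0.6923
  x=7: (0.007/0.052) × 3.8 = 0.5115
Sum = 6.2000 + 0.8885 + 0.6923 + 0.5115 = 8.2923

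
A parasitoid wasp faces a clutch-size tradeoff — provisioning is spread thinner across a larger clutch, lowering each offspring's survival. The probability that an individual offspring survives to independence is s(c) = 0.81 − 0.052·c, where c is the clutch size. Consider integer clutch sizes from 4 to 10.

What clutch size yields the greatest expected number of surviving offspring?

8

Expected surviving offspring = c × s(c):
  c=4: 4 × 0.602 = 2.408
  c=5: 5 × 0.550 = 2.750
  c=6: 6 × 0.498 = 2.988
  c=7: 7 × 0.446 = 3.122
  c=8: 8 × 0.394 = 3.152
  c=9: 9 × 0.342 = 3.078
  c=10: 10 × 0.290 = 2.900
Maximum at c = 8 (3.152 surviving offspring).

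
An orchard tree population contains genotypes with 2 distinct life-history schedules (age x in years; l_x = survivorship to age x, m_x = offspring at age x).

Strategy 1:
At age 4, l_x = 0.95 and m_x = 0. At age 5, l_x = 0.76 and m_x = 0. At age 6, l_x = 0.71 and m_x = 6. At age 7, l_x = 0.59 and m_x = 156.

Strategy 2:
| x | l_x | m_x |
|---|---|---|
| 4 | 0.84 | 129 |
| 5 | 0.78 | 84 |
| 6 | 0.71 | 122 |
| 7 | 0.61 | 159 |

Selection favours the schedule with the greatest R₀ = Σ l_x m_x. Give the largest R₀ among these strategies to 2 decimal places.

357.49

Strategy 1: R₀ = 0.95×0 + 0.76×0 + 0.71×6 + 0.59×156 = 96.3000
Strategy 2: R₀ = 0.84×129 + 0.78×84 + 0.71×122 + 0.61×159 = 357.4900
Highest R₀: strategy 2 with 357.4900.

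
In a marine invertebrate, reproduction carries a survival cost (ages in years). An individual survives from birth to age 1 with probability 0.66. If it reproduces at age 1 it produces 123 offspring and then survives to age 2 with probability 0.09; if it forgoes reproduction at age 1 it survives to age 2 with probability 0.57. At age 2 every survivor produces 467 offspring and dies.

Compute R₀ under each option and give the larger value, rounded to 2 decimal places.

breed at age 1: R₀ = 0.66 × (123 + 0.09 × 467) = 0.66 × 165.0300 = 108.9198
delay to age 2: R₀ = 0.66 × (0.57 × 467) = 0.66 × 266.1900 = 175.6854
Higher: delay to age 2 (175.6854).

175.69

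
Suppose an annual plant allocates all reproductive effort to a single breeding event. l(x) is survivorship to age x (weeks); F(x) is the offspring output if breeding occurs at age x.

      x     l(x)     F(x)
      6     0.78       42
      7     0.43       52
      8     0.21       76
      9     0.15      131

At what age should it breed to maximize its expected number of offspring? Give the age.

Expected offspring if breeding at age x = l(x) × F(x):
  age 6: 0.78 × 42 = 32.760
  age 7: 0.43 × 52 = 22.360
  age 8: 0.21 × 76 = 15.960
  age 9: 0.15 × 131 = 19.650
Maximum at age 6 (32.760).

6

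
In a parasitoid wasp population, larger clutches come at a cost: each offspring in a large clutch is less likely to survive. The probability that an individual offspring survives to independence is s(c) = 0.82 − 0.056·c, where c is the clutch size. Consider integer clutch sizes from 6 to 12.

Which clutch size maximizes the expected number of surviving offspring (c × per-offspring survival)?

Expected surviving offspring = c × s(c):
  c=6: 6 × 0.484 = 2.904
  c=7: 7 × 0.428 = 2.996
  c=8: 8 × 0.372 = 2.976
  c=9: 9 × 0.316 = 2.844
  c=10: 10 × 0.260 = 2.600
  c=11: 11 × 0.204 = 2.244
  c=12: 12 × 0.148 = 1.776
Maximum at c = 7 (2.996 surviving offspring).

7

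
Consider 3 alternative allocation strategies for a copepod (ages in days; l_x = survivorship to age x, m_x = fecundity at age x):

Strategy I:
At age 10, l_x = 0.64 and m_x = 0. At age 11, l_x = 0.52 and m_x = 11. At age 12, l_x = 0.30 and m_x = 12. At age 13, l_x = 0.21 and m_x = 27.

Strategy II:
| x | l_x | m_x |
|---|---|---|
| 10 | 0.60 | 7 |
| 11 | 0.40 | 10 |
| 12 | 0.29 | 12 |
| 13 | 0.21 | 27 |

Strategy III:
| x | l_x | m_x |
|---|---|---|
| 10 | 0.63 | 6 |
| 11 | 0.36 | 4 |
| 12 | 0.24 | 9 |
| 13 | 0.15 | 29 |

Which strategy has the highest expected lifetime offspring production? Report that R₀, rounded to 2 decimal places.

Strategy I: R₀ = 0.64×0 + 0.52×11 + 0.30×12 + 0.21×27 = 14.9900
Strategy II: R₀ = 0.60×7 + 0.40×10 + 0.29×12 + 0.21×27 = 17.3500
Strategy III: R₀ = 0.63×6 + 0.36×4 + 0.24×9 + 0.15×29 = 11.7300
Highest R₀: strategy II with 17.3500.

17.35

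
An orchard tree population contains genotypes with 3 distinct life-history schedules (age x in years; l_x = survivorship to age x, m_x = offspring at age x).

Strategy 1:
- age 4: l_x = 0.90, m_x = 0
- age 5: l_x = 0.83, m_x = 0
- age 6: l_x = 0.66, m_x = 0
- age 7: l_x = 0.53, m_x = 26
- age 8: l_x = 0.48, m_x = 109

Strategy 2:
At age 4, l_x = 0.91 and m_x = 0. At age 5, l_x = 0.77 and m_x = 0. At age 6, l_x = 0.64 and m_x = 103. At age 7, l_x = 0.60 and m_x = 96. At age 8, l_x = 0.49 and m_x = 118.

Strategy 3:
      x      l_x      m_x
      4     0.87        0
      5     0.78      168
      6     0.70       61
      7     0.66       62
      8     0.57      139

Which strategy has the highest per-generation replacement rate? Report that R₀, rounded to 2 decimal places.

293.89

Strategy 1: R₀ = 0.90×0 + 0.83×0 + 0.66×0 + 0.53×26 + 0.48×109 = 66.1000
Strategy 2: R₀ = 0.91×0 + 0.77×0 + 0.64×103 + 0.60×96 + 0.49×118 = 181.3400
Strategy 3: R₀ = 0.87×0 + 0.78×168 + 0.70×61 + 0.66×62 + 0.57×139 = 293.8900
Highest R₀: strategy 3 with 293.8900.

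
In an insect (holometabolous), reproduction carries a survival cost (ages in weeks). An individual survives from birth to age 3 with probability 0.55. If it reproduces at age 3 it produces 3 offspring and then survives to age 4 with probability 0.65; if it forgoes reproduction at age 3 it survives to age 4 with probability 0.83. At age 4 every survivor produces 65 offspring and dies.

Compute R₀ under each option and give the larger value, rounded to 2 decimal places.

breed at age 3: R₀ = 0.55 × (3 + 0.65 × 65) = 0.55 × 45.2500 = 24.8875
delay to age 4: R₀ = 0.55 × (0.83 × 65) = 0.55 × 53.9500 = 29.6725
Higher: delay to age 4 (29.6725).

29.67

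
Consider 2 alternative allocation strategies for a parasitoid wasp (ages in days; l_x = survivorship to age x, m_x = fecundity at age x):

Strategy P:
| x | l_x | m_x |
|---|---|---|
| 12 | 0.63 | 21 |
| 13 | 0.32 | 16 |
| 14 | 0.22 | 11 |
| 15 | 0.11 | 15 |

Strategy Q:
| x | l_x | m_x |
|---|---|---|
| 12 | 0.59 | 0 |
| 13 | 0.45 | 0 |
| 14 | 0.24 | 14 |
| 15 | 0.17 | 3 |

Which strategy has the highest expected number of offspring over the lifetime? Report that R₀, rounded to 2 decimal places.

Strategy P: R₀ = 0.63×21 + 0.32×16 + 0.22×11 + 0.11×15 = 22.4200
Strategy Q: R₀ = 0.59×0 + 0.45×0 + 0.24×14 + 0.17×3 = 3.8700
Highest R₀: strategy P with 22.4200.

22.42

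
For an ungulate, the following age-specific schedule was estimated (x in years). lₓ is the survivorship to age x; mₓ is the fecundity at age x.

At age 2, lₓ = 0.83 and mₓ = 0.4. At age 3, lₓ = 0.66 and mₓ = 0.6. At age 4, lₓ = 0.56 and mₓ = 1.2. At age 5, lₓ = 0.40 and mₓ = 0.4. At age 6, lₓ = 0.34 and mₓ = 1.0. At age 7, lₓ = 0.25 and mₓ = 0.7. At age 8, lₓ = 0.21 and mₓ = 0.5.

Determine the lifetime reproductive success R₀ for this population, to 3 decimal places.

R₀ = Σ lₓ mₓ:
  age 2: 0.83 × 0.4 = 0.3320
  age 3: 0.66 × 0.6 = 0.3960
  age 4: 0.56 × 1.2 = 0.6720
  age 5: 0.40 × 0.4 = 0.1600
  age 6: 0.34 × 1.0 = 0.3400
  age 7: 0.25 × 0.7 = 0.1750
  age 8: 0.21 × 0.5 = 0.1050
R₀ = 0.3320 + 0.3960 + 0.6720 + 0.1600 + 0.3400 + 0.1750 + 0.1050 = 2.1800

2.180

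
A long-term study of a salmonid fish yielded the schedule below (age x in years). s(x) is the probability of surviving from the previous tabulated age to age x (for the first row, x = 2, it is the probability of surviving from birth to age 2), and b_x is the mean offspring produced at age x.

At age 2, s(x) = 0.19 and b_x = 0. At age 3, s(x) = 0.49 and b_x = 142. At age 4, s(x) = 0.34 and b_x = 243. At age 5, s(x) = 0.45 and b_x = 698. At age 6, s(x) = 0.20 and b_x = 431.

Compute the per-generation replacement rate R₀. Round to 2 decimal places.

Survivorship from birth: l_x = s_2·s_3·…·s_x.
  l_2 = 0.19000
  l_3 = 0.09310
  l_4 = 0.03165
  l_5 = 0.01424
  l_6 = 0.00285
R₀ = Σ l_x b_x:
  age 2: 0.19000 × 0 = 0.0000
  age 3: 0.09310 × 142 = 13.2202
  age 4: 0.03165 × 243 = 7.6909
  age 5: 0.01424 × 698 = 9.9395
  age 6: 0.00285 × 431 = 1.2284
R₀ = 0.0000 + 13.2202 + 7.6909 + 9.9395 + 1.2284 = 32.0790

32.08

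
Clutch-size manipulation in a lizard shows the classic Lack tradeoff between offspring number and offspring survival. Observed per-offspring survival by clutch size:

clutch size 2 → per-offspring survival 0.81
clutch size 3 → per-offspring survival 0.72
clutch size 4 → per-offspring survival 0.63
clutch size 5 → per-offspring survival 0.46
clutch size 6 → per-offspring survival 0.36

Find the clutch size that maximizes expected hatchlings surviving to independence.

Expected hatchlings surviving to independence = c × s(c):
  c=2: 2 × 0.81 = 1.620
  c=3: 3 × 0.72 = 2.160
  c=4: 4 × 0.63 = 2.520
  c=5: 5 × 0.46 = 2.300
  c=6: 6 × 0.36 = 2.160
Maximum at c = 4 (2.520 hatchlings surviving to independence).

4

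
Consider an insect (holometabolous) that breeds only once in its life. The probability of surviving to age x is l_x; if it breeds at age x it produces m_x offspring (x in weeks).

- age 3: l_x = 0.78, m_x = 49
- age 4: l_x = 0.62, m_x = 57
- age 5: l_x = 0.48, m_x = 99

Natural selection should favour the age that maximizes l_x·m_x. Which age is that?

Expected offspring if breeding at age x = l_x × m_x:
  age 3: 0.78 × 49 = 38.220
  age 4: 0.62 × 57 = 35.340
  age 5: 0.48 × 99 = 47.520
Maximum at age 5 (47.520).

5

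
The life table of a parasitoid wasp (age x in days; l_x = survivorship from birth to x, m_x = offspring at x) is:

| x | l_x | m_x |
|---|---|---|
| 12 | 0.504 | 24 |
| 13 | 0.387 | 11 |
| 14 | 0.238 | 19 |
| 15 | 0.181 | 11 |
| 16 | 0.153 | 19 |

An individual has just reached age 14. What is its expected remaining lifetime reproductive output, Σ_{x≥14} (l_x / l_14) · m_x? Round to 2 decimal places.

l_14 = 0.238. Conditional survival from age 14 to x is l_x / l_14.
  x=14: (0.238/0.238) × 19 = 19.0000
  x=15: (0.181/0.238) × 11 = 8.3655
  x=16: (0.153/0.238) × 19 = 12.2143
Sum = 19.0000 + 8.3655 + 12.2143 = 39.5798

39.58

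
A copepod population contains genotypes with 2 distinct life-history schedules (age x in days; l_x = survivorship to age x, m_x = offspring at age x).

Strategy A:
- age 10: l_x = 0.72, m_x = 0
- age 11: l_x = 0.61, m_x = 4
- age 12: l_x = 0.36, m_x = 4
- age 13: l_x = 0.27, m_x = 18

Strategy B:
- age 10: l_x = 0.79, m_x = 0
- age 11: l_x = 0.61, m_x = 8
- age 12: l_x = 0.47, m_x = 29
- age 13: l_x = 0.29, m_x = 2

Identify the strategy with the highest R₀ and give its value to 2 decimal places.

19.09

Strategy A: R₀ = 0.72×0 + 0.61×4 + 0.36×4 + 0.27×18 = 8.7400
Strategy B: R₀ = 0.79×0 + 0.61×8 + 0.47×29 + 0.29×2 = 19.0900
Highest R₀: strategy B with 19.0900.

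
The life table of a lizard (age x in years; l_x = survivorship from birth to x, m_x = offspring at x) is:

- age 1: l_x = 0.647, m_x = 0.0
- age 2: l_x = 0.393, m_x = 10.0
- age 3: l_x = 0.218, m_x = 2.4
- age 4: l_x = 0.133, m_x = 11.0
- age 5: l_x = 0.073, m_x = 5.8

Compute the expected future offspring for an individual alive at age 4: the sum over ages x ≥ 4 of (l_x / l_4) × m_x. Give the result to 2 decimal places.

14.18

l_4 = 0.133. Conditional survival from age 4 to x is l_x / l_4.
  x=4: (0.133/0.133) × 11.0 = 11.0000
  x=5: (0.073/0.133) × 5.8 = 3.1835
Sum = 11.0000 + 3.1835 = 14.1835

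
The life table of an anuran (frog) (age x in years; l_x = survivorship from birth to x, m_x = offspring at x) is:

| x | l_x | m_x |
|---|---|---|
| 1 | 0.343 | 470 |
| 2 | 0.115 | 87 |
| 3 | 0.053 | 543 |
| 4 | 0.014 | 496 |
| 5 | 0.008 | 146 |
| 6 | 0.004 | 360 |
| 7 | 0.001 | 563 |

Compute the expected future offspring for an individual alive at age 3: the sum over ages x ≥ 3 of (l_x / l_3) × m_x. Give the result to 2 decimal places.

l_3 = 0.053. Conditional survival from age 3 to x is l_x / l_3.
  x=3: (0.053/0.053) × 543 = 543.0000
  x=4: (0.014/0.053) × 496 = 131.0189
  x=5: (0.008/0.053) × 146 = 22.0377
  x=6: (0.004/0.053) × 360 = 27.1698
  x=7: (0.001/0.053) × 563 = 10.6226
Sum = 543.0000 + 131.0189 + 22.0377 + 27.1698 + 10.6226 = 733.8491

733.85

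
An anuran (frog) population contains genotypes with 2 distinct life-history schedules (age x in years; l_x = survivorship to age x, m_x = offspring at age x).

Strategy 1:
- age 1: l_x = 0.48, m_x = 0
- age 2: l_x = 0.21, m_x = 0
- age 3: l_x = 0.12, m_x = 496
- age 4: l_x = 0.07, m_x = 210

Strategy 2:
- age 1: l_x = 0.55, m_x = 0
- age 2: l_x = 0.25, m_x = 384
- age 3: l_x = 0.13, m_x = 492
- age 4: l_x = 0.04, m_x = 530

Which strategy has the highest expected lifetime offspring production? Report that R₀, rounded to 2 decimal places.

181.16

Strategy 1: R₀ = 0.48×0 + 0.21×0 + 0.12×496 + 0.07×210 = 74.2200
Strategy 2: R₀ = 0.55×0 + 0.25×384 + 0.13×492 + 0.04×530 = 181.1600
Highest R₀: strategy 2 with 181.1600.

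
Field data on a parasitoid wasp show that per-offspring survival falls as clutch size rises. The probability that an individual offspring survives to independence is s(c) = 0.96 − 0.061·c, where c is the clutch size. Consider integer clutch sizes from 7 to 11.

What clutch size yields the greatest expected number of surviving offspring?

Expected surviving offspring = c × s(c):
  c=7: 7 × 0.533 = 3.731
  c=8: 8 × 0.472 = 3.776
  c=9: 9 × 0.411 = 3.699
  c=10: 10 × 0.350 = 3.500
  c=11: 11 × 0.289 = 3.179
Maximum at c = 8 (3.776 surviving offspring).

8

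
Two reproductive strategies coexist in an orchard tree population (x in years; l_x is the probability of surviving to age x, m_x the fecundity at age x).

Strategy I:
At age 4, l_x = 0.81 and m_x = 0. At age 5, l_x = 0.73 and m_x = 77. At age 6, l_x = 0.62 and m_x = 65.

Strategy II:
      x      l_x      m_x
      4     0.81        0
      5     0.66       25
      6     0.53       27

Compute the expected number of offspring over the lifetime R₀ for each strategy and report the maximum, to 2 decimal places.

Strategy I: R₀ = 0.81×0 + 0.73×77 + 0.62×65 = 96.5100
Strategy II: R₀ = 0.81×0 + 0.66×25 + 0.53×27 = 30.8100
Highest R₀: strategy I with 96.5100.

96.51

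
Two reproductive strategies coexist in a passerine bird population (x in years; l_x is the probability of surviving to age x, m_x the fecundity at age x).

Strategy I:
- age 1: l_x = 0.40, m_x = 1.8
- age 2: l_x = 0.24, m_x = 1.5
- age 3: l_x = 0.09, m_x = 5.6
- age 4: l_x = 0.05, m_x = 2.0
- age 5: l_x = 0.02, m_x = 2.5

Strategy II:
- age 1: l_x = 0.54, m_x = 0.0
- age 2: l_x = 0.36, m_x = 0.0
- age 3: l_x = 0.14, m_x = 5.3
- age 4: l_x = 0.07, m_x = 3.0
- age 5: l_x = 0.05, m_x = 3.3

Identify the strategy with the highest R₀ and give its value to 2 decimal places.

1.73

Strategy I: R₀ = 0.40×1.8 + 0.24×1.5 + 0.09×5.6 + 0.05×2.0 + 0.02×2.5 = 1.7340
Strategy II: R₀ = 0.54×0.0 + 0.36×0.0 + 0.14×5.3 + 0.07×3.0 + 0.05×3.3 = 1.1170
Highest R₀: strategy I with 1.7340.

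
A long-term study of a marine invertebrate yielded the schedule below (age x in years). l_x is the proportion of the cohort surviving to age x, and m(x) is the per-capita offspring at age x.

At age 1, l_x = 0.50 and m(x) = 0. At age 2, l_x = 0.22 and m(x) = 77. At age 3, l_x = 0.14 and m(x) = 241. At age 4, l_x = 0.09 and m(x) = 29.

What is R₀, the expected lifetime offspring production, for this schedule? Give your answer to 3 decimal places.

53.290

R₀ = Σ l_x m(x):
  age 1: 0.50 × 0 = 0.0000
  age 2: 0.22 × 77 = 16.9400
  age 3: 0.14 × 241 = 33.7400
  age 4: 0.09 × 29 = 2.6100
R₀ = 0.0000 + 16.9400 + 33.7400 + 2.6100 = 53.2900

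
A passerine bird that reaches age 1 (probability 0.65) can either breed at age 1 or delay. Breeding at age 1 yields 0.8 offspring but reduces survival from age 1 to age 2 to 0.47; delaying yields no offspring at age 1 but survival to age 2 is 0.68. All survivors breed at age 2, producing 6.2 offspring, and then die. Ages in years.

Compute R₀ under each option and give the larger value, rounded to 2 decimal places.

2.74

breed at age 1: R₀ = 0.65 × (0.8 + 0.47 × 6.2) = 0.65 × 3.7140 = 2.4141
delay to age 2: R₀ = 0.65 × (0.68 × 6.2) = 0.65 × 4.2160 = 2.7404
Higher: delay to age 2 (2.7404).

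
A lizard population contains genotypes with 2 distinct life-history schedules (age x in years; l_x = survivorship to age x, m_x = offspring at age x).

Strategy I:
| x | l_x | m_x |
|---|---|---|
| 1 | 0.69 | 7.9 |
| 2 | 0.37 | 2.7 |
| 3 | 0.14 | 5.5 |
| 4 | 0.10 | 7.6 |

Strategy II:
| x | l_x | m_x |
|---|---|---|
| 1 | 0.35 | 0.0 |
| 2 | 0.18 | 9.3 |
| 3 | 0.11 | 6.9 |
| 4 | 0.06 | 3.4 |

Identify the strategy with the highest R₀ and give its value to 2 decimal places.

Strategy I: R₀ = 0.69×7.9 + 0.37×2.7 + 0.14×5.5 + 0.10×7.6 = 7.9800
Strategy II: R₀ = 0.35×0.0 + 0.18×9.3 + 0.11×6.9 + 0.06×3.4 = 2.6370
Highest R₀: strategy I with 7.9800.

7.98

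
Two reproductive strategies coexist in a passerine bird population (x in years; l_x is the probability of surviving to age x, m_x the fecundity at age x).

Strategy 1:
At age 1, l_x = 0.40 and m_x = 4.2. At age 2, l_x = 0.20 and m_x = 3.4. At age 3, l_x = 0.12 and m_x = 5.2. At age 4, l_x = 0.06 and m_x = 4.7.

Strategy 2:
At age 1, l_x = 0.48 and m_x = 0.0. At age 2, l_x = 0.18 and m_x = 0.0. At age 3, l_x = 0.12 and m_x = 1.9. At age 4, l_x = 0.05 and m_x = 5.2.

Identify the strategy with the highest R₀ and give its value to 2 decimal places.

Strategy 1: R₀ = 0.40×4.2 + 0.20×3.4 + 0.12×5.2 + 0.06×4.7 = 3.2660
Strategy 2: R₀ = 0.48×0.0 + 0.18×0.0 + 0.12×1.9 + 0.05×5.2 = 0.4880
Highest R₀: strategy 1 with 3.2660.

3.27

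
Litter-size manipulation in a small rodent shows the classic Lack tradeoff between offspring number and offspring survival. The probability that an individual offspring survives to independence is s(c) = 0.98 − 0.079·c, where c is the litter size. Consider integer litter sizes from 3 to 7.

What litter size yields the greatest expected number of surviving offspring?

Expected surviving offspring = c × s(c):
  c=3: 3 × 0.743 = 2.229
  c=4: 4 × 0.664 = 2.656
  c=5: 5 × 0.585 = 2.925
  c=6: 6 × 0.506 = 3.036
  c=7: 7 × 0.427 = 2.989
Maximum at c = 6 (3.036 surviving offspring).

6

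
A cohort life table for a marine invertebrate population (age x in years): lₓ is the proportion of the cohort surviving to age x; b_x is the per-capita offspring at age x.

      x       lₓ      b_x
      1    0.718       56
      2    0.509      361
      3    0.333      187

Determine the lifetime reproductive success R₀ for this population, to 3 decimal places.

286.228

R₀ = Σ lₓ b_x:
  age 1: 0.718 × 56 = 40.2080
  age 2: 0.509 × 361 = 183.7490
  age 3: 0.333 × 187 = 62.2710
R₀ = 40.2080 + 183.7490 + 62.2710 = 286.2280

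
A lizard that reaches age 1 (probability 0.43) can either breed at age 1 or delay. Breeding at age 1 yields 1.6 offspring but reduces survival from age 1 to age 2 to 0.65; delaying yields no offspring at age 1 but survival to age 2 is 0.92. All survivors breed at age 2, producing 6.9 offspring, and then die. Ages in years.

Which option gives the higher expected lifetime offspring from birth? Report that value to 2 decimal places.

breed at age 1: R₀ = 0.43 × (1.6 + 0.65 × 6.9) = 0.43 × 6.0850 = 2.6166
delay to age 2: R₀ = 0.43 × (0.92 × 6.9) = 0.43 × 6.3480 = 2.7296
Higher: delay to age 2 (2.7296).

2.73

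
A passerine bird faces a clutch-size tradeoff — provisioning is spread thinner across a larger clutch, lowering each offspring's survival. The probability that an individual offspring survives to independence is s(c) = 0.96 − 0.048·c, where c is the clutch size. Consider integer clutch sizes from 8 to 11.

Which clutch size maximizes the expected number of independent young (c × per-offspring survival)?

10

Expected independent young = c × s(c):
  c=8: 8 × 0.576 = 4.608
  c=9: 9 × 0.528 = 4.752
  c=10: 10 × 0.480 = 4.800
  c=11: 11 × 0.432 = 4.752
Maximum at c = 10 (4.800 independent young).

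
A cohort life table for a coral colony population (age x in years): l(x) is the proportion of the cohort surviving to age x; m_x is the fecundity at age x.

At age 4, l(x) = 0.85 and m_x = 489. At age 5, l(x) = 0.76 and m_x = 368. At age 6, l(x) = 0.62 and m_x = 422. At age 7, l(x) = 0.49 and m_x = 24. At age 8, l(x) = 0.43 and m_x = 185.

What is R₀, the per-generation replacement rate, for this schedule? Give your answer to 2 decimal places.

1048.28

R₀ = Σ l(x) m_x:
  age 4: 0.85 × 489 = 415.6500
  age 5: 0.76 × 368 = 279.6800
  age 6: 0.62 × 422 = 261.6400
  age 7: 0.49 × 24 = 11.7600
  age 8: 0.43 × 185 = 79.5500
R₀ = 415.6500 + 279.6800 + 261.6400 + 11.7600 + 79.5500 = 1048.2800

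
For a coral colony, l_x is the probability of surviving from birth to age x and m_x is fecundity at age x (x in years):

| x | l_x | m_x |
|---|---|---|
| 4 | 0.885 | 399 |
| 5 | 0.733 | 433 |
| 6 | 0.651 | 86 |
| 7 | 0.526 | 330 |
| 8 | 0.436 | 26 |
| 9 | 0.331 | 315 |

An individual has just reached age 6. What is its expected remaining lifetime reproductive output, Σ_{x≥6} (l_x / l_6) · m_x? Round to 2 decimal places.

l_6 = 0.651. Conditional survival from age 6 to x is l_x / l_6.
  x=6: (0.651/0.651) × 86 = 86.0000
  x=7: (0.526/0.651) × 330 = 266.6359
  x=8: (0.436/0.651) × 26 = 17.4132
  x=9: (0.331/0.651) × 315 = 160.1613
Sum = 86.0000 + 266.6359 + 17.4132 + 160.1613 = 530.2104

530.21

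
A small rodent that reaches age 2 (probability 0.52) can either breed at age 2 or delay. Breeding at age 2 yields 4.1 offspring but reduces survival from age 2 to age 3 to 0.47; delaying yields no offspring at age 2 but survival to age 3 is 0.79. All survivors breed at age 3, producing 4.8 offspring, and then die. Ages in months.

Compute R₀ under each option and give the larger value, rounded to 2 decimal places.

breed at age 2: R₀ = 0.52 × (4.1 + 0.47 × 4.8) = 0.52 × 6.3560 = 3.3051
delay to age 3: R₀ = 0.52 × (0.79 × 4.8) = 0.52 × 3.7920 = 1.9718
Higher: breed at age 2 (3.3051).

3.31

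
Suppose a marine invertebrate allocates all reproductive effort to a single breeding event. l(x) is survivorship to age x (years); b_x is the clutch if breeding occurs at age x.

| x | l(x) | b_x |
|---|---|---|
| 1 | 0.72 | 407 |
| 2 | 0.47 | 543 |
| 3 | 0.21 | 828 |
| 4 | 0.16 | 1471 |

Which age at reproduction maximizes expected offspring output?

Expected offspring if breeding at age x = l(x) × b_x:
  age 1: 0.72 × 407 = 293.040
  age 2: 0.47 × 543 = 255.210
  age 3: 0.21 × 828 = 173.880
  age 4: 0.16 × 1471 = 235.360
Maximum at age 1 (293.040).

1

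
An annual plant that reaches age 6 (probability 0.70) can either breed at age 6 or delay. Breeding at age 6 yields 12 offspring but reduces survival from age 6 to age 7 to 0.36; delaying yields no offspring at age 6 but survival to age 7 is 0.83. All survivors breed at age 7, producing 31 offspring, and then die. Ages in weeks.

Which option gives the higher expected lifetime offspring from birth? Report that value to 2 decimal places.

breed at age 6: R₀ = 0.70 × (12 + 0.36 × 31) = 0.70 × 23.1600 = 16.2120
delay to age 7: R₀ = 0.70 × (0.83 × 31) = 0.70 × 25.7300 = 18.0110
Higher: delay to age 7 (18.0110).

18.01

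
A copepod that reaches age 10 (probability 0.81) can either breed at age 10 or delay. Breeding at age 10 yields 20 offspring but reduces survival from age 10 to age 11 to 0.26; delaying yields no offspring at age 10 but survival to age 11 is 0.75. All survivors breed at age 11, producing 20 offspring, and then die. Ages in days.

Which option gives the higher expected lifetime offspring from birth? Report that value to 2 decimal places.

breed at age 10: R₀ = 0.81 × (20 + 0.26 × 20) = 0.81 × 25.2000 = 20.4120
delay to age 11: R₀ = 0.81 × (0.75 × 20) = 0.81 × 15.0000 = 12.1500
Higher: breed at age 10 (20.4120).

20.41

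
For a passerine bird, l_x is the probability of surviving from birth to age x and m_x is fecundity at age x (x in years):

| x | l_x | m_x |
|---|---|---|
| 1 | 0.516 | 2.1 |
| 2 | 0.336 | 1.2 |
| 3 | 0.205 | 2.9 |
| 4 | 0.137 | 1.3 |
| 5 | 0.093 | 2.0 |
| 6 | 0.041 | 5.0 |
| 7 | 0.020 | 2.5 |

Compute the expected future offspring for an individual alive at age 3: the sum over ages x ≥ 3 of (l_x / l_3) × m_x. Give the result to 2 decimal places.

l_3 = 0.205. Conditional survival from age 3 to x is l_x / l_3.
  x=3: (0.205/0.205) × 2.9 = 2.9000
  x=4: (0.137/0.205) × 1.3 = 0.8688
  x=5: (0.093/0.205) × 2.0 = 0.9073
  x=6: (0.041/0.205) × 5.0 = 1.0000
  x=7: (0.020/0.205) × 2.5 = 0.2439
Sum = 2.9000 + 0.8688 + 0.9073 + 1.0000 + 0.2439 = 5.9200

5.92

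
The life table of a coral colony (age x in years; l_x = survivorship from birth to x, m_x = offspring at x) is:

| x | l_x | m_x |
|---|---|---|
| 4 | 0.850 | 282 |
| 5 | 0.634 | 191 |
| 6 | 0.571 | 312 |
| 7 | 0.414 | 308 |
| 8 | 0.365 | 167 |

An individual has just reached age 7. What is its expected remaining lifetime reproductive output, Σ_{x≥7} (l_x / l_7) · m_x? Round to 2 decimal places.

455.23

l_7 = 0.414. Conditional survival from age 7 to x is l_x / l_7.
  x=7: (0.414/0.414) × 308 = 308.0000
  x=8: (0.365/0.414) × 167 = 147.2343
Sum = 308.0000 + 147.2343 = 455.2343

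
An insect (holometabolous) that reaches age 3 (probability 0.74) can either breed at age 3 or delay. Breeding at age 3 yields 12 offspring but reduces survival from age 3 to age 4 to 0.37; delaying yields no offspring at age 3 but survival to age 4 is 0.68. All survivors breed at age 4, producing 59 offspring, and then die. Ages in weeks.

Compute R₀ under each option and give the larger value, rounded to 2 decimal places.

breed at age 3: R₀ = 0.74 × (12 + 0.37 × 59) = 0.74 × 33.8300 = 25.0342
delay to age 4: R₀ = 0.74 × (0.68 × 59) = 0.74 × 40.1200 = 29.6888
Higher: delay to age 4 (29.6888).

29.69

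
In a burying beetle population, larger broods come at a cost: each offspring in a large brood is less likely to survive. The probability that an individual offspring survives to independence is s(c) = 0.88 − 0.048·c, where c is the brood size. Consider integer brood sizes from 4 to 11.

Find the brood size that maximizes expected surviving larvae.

Expected surviving larvae = c × s(c):
  c=4: 4 × 0.688 = 2.752
  c=5: 5 × 0.640 = 3.200
  c=6: 6 × 0.592 = 3.552
  c=7: 7 × 0.544 = 3.808
  c=8: 8 × 0.496 = 3.968
  c=9: 9 × 0.448 = 4.032
  c=10: 10 × 0.400 = 4.000
  c=11: 11 × 0.352 = 3.872
Maximum at c = 9 (4.032 surviving larvae).

9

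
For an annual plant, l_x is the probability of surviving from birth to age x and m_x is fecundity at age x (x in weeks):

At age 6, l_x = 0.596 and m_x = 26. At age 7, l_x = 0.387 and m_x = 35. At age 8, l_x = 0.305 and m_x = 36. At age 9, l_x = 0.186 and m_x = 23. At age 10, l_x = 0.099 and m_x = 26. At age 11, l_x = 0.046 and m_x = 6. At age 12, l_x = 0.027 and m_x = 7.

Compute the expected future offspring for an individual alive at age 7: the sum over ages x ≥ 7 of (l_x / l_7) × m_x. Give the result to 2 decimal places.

82.28

l_7 = 0.387. Conditional survival from age 7 to x is l_x / l_7.
  x=7: (0.387/0.387) × 35 = 35.0000
  x=8: (0.305/0.387) × 36 = 28.3721
  x=9: (0.186/0.387) × 23 = 11.0543
  x=10: (0.099/0.387) × 26 = 6.6512
  x=11: (0.046/0.387) × 6 = 0.7132
  x=12: (0.027/0.387) × 7 = 0.4884
Sum = 35.0000 + 28.3721 + 11.0543 + 6.6512 + 0.7132 + 0.4884 = 82.2791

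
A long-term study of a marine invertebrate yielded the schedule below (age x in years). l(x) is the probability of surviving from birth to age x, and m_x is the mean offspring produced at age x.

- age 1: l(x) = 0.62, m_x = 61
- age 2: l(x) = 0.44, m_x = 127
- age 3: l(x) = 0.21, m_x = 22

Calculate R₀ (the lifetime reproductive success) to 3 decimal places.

98.320

R₀ = Σ l(x) m_x:
  age 1: 0.62 × 61 = 37.8200
  age 2: 0.44 × 127 = 55.8800
  age 3: 0.21 × 22 = 4.6200
R₀ = 37.8200 + 55.8800 + 4.6200 = 98.3200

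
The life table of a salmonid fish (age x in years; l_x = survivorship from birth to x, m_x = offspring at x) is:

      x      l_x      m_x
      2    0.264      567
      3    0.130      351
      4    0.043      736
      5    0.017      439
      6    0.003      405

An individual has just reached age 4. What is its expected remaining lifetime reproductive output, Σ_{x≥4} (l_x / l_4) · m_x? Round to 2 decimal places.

937.81

l_4 = 0.043. Conditional survival from age 4 to x is l_x / l_4.
  x=4: (0.043/0.043) × 736 = 736.0000
  x=5: (0.017/0.043) × 439 = 173.5581
  x=6: (0.003/0.043) × 405 = 28.2558
Sum = 736.0000 + 173.5581 + 28.2558 = 937.8140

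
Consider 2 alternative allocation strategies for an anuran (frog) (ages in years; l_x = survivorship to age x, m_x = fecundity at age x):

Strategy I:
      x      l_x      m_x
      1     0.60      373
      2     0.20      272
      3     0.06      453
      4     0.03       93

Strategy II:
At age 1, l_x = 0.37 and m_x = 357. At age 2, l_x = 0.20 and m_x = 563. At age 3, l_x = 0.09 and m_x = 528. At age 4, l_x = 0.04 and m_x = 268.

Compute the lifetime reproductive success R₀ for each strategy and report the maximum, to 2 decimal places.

Strategy I: R₀ = 0.60×373 + 0.20×272 + 0.06×453 + 0.03×93 = 308.1700
Strategy II: R₀ = 0.37×357 + 0.20×563 + 0.09×528 + 0.04×268 = 302.9300
Highest R₀: strategy I with 308.1700.

308.17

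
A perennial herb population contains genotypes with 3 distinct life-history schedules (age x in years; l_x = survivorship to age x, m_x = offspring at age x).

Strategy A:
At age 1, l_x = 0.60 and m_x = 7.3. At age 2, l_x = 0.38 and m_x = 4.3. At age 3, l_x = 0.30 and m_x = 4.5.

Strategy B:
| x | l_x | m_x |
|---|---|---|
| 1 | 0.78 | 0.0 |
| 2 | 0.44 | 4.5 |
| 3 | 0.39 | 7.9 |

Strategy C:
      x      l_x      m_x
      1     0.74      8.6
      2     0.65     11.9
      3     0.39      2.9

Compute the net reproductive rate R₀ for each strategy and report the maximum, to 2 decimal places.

Strategy A: R₀ = 0.60×7.3 + 0.38×4.3 + 0.30×4.5 = 7.3640
Strategy B: R₀ = 0.78×0.0 + 0.44×4.5 + 0.39×7.9 = 5.0610
Strategy C: R₀ = 0.74×8.6 + 0.65×11.9 + 0.39×2.9 = 15.2300
Highest R₀: strategy C with 15.2300.

15.23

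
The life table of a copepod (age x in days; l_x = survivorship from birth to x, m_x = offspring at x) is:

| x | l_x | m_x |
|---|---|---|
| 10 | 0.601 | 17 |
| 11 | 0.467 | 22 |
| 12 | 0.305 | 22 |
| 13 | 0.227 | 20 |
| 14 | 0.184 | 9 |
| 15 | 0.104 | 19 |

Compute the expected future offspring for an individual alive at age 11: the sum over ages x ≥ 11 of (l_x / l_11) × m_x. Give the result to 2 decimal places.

l_11 = 0.467. Conditional survival from age 11 to x is l_x / l_11.
  x=11: (0.467/0.467) × 22 = 22.0000
  x=12: (0.305/0.467) × 22 = 14.3683
  x=13: (0.227/0.467) × 20 = 9.7216
  x=14: (0.184/0.467) × 9 = 3.5460
  x=15: (0.104/0.467) × 19 = 4.2313
Sum = 22.0000 + 14.3683 + 9.7216 + 3.5460 + 4.2313 = 53.8672

53.87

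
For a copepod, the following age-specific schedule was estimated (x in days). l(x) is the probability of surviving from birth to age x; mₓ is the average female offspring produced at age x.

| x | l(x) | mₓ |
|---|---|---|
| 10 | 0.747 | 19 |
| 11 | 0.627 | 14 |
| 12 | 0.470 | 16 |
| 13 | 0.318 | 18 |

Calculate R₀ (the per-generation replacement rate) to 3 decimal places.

36.215

R₀ = Σ l(x) mₓ:
  age 10: 0.747 × 19 = 14.1930
  age 11: 0.627 × 14 = 8.7780
  age 12: 0.470 × 16 = 7.5200
  age 13: 0.318 × 18 = 5.7240
R₀ = 14.1930 + 8.7780 + 7.5200 + 5.7240 = 36.2150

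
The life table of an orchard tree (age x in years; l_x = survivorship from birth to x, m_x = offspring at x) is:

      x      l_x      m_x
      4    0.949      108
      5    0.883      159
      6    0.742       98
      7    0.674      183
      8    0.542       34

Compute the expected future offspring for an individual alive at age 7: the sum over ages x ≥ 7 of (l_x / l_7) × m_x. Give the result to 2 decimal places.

210.34

l_7 = 0.674. Conditional survival from age 7 to x is l_x / l_7.
  x=7: (0.674/0.674) × 183 = 183.0000
  x=8: (0.542/0.674) × 34 = 27.3412
Sum = 183.0000 + 27.3412 = 210.3412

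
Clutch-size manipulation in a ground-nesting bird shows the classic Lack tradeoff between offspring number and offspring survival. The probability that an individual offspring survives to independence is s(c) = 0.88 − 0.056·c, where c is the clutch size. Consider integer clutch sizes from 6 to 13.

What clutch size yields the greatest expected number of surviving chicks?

8

Expected surviving chicks = c × s(c):
  c=6: 6 × 0.544 = 3.264
  c=7: 7 × 0.488 = 3.416
  c=8: 8 × 0.432 = 3.456
  c=9: 9 × 0.376 = 3.384
  c=10: 10 × 0.320 = 3.200
  c=11: 11 × 0.264 = 2.904
  c=12: 12 × 0.208 = 2.496
  c=13: 13 × 0.152 = 1.976
Maximum at c = 8 (3.456 surviving chicks).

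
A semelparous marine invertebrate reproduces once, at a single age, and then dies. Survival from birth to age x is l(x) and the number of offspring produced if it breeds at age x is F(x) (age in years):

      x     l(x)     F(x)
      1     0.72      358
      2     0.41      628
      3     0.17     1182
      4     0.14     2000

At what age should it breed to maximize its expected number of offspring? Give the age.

Expected offspring if breeding at age x = l(x) × F(x):
  age 1: 0.72 × 358 = 257.760
  age 2: 0.41 × 628 = 257.480
  age 3: 0.17 × 1182 = 200.940
  age 4: 0.14 × 2000 = 280.000
Maximum at age 4 (280.000).

4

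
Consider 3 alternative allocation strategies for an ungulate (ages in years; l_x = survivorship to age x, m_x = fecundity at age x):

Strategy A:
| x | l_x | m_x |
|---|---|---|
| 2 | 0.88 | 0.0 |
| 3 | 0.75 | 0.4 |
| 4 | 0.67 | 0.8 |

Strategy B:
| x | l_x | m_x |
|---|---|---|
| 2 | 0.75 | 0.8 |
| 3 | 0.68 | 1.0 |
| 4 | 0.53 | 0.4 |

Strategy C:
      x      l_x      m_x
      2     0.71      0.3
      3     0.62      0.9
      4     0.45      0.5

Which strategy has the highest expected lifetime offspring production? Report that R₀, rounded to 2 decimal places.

Strategy A: R₀ = 0.88×0.0 + 0.75×0.4 + 0.67×0.8 = 0.8360
Strategy B: R₀ = 0.75×0.8 + 0.68×1.0 + 0.53×0.4 = 1.4920
Strategy C: R₀ = 0.71×0.3 + 0.62×0.9 + 0.45×0.5 = 0.9960
Highest R₀: strategy B with 1.4920.

1.49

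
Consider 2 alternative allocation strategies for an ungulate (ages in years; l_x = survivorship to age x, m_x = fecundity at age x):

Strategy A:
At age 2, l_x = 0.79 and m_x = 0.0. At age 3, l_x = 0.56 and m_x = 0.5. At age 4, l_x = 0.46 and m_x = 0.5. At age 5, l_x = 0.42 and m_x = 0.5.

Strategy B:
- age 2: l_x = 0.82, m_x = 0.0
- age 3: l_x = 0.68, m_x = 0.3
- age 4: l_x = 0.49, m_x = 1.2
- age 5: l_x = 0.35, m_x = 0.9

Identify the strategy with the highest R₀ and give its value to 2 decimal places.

Strategy A: R₀ = 0.79×0.0 + 0.56×0.5 + 0.46×0.5 + 0.42×0.5 = 0.7200
Strategy B: R₀ = 0.82×0.0 + 0.68×0.3 + 0.49×1.2 + 0.35×0.9 = 1.1070
Highest R₀: strategy B with 1.1070.

1.11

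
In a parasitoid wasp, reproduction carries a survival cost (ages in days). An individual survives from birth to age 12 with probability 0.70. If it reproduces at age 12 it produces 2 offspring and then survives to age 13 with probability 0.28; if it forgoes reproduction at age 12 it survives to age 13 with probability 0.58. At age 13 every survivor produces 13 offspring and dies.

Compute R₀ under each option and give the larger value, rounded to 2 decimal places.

5.28

breed at age 12: R₀ = 0.70 × (2 + 0.28 × 13) = 0.70 × 5.6400 = 3.9480
delay to age 13: R₀ = 0.70 × (0.58 × 13) = 0.70 × 7.5400 = 5.2780
Higher: delay to age 13 (5.2780).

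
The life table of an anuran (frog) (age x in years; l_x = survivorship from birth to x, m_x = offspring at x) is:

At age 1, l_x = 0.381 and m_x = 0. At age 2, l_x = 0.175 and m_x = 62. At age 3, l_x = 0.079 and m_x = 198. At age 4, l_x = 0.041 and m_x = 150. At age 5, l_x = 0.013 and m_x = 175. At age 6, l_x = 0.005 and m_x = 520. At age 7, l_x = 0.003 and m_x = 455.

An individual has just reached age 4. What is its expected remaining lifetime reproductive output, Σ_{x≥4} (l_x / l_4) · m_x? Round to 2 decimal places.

302.20

l_4 = 0.041. Conditional survival from age 4 to x is l_x / l_4.
  x=4: (0.041/0.041) × 150 = 150.0000
  x=5: (0.013/0.041) × 175 = 55.4878
  x=6: (0.005/0.041) × 520 = 63.4146
  x=7: (0.003/0.041) × 455 = 33.2927
Sum = 150.0000 + 55.4878 + 63.4146 + 33.2927 = 302.1951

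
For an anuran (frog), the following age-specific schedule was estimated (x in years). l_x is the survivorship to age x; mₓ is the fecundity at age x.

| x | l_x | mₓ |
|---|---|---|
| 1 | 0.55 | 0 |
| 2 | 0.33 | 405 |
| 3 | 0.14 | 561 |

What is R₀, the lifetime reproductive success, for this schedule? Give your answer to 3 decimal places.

212.190

R₀ = Σ l_x mₓ:
  age 1: 0.55 × 0 = 0.0000
  age 2: 0.33 × 405 = 133.6500
  age 3: 0.14 × 561 = 78.5400
R₀ = 0.0000 + 133.6500 + 78.5400 = 212.1900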